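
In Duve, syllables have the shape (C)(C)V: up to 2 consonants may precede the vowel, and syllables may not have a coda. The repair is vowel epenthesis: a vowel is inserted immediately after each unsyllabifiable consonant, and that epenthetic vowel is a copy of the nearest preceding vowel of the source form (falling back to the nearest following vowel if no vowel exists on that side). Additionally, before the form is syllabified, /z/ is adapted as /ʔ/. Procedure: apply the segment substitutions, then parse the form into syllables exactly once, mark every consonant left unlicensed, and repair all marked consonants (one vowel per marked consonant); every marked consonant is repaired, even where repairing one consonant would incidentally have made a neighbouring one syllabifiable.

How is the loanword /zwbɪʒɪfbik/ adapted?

ʔɪwbɪʒɪfbiki

Substitution: /z/ → /ʔ/, giving /ʔwbɪʒɪfbik/.
Under (C)(C)V, the unsyllabifiable consonants are /ʔ/, /k/ (no codas are permitted; onsets may contain at most 2 consonants).
Epenthesis after each stranded consonant: /ʔ/ → /ʔɪ/, /k/ → /ki/.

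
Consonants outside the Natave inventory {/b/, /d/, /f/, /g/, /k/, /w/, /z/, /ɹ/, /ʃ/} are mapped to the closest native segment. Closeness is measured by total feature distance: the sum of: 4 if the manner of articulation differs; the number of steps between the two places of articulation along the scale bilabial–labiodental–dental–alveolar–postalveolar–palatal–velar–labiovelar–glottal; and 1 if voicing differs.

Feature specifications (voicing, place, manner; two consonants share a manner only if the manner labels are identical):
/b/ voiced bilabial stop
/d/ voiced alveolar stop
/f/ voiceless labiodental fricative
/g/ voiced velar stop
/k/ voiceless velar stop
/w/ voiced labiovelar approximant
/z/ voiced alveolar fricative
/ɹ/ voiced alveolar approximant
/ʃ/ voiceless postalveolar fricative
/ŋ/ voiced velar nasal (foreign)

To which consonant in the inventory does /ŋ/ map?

/g/ is closest: manner differs (nasal→stop, +4), place distance 0 (velar→velar), same voicing; total 4. Next closest is /k/ at distance 5.

g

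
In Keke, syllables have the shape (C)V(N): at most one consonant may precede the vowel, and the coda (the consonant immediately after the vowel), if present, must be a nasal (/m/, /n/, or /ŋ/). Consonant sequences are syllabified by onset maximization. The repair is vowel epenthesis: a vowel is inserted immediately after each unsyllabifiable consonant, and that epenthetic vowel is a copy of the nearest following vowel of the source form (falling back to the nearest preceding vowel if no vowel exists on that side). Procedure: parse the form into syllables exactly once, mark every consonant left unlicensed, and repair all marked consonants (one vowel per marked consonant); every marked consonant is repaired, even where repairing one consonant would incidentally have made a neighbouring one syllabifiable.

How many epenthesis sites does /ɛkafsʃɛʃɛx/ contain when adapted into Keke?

The unsyllabifiable consonants are /f/, /s/, /x/; each receives one epenthetic vowel.

3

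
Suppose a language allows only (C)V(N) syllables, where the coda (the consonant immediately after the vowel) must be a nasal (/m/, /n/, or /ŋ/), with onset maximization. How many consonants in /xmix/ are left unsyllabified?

Syllabifying with onset maximization leaves /x/, /x/ stranded (only a nasal (/m/, /n/, or /ŋ/) is licensed in coda position; onsets are limited to one consonant).

2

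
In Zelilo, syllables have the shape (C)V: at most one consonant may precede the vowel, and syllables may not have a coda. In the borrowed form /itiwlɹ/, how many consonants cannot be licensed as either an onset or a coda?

The consonants /w/, /l/, /ɹ/ cannot be parsed into a legal (C)V syllable (no codas are permitted; onsets are limited to one consonant).

3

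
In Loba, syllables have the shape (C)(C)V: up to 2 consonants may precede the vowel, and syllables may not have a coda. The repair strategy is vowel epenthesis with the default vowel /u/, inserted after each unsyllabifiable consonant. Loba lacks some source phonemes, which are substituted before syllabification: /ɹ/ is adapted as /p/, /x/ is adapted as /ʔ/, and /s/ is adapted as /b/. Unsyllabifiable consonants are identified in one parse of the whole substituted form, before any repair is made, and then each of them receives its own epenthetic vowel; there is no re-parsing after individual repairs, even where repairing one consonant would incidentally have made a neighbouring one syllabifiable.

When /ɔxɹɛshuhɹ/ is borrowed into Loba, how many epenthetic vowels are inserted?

After substitution the input is /ɔʔpɛbhuhp/.
The unsyllabifiable consonants are /h/, /p/; each receives one epenthetic vowel.

2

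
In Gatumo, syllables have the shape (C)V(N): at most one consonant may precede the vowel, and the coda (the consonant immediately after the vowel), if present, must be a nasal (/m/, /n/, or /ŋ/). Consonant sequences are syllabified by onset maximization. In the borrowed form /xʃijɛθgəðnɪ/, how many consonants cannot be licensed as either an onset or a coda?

3

Under (C)V(N), the unsyllabifiable consonants are /x/, /θ/, /ð/ (only a nasal (/m/, /n/, or /ŋ/) is licensed in coda position; onsets are limited to one consonant).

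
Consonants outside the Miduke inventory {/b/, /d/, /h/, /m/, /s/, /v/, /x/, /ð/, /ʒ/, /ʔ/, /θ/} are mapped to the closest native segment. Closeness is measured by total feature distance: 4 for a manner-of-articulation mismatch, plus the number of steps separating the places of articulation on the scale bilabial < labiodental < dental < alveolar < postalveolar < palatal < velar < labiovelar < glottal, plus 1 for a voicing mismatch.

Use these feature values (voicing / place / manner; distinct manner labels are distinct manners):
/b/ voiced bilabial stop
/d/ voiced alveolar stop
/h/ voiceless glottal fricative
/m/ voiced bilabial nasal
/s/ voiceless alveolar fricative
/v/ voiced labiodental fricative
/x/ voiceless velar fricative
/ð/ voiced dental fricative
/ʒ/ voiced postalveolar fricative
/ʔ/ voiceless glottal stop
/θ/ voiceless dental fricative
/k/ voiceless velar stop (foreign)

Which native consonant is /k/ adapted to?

/ʔ/ is closest: same manner (stop), place distance 2 (velar→glottal), same voicing; total 2. Next closest is /d/ at distance 4.

ʔ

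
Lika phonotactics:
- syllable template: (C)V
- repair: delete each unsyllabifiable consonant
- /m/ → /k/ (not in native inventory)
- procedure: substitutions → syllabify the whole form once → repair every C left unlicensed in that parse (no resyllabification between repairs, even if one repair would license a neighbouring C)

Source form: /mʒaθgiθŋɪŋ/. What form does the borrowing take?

Substitution: /m/ → /k/, giving /kʒaθgiθŋɪŋ/.
Under (C)V, the unsyllabifiable consonants are /k/, /θ/, /θ/, /ŋ/ (no codas are permitted; onsets are limited to one consonant).
Deleting the stranded consonants removes /k/, /θ/, /θ/, /ŋ/.

ʒagiŋɪ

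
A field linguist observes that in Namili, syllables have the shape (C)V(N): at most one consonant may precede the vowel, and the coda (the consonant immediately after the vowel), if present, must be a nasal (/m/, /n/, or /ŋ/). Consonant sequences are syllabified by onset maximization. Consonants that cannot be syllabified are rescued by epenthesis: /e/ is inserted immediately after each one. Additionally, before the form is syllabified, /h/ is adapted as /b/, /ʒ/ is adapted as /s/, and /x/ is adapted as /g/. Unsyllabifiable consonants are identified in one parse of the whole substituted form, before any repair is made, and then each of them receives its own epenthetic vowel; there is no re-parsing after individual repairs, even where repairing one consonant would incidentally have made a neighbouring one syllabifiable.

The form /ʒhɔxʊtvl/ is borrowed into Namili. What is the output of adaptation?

sebɔgʊtevele

Substitution: /ʒ/ → /s/, /h/ → /b/, /x/ → /g/, giving /sbɔgʊtvl/.
Syllabifying with onset maximization leaves /s/, /t/, /v/, /l/ stranded (only a nasal (/m/, /n/, or /ŋ/) is licensed in coda position; onsets are limited to one consonant).
Each unlicensed consonant becomes the onset of a new syllable: /s/ → /se/, /t/ → /te/, /v/ → /ve/, /l/ → /le/.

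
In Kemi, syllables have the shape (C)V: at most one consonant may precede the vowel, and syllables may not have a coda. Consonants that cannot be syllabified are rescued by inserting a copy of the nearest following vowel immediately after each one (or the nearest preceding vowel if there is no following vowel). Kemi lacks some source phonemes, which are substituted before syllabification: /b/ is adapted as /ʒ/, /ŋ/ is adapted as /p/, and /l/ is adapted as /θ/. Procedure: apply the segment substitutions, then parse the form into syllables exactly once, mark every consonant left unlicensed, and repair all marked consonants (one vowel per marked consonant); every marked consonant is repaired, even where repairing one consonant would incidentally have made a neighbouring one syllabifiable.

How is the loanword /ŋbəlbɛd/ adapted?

Substitution: /ŋ/ → /p/, /b/ → /ʒ/, /l/ → /θ/, giving /pʒəθʒɛd/.
The consonants /p/, /θ/, /d/ cannot be parsed into a legal (C)V syllable (no codas are permitted; onsets are limited to one consonant).
Inserting the epenthetic vowel yields /p/ → /pə/, /θ/ → /θɛ/, /d/ → /dɛ/.

pəʒəθɛʒɛdɛ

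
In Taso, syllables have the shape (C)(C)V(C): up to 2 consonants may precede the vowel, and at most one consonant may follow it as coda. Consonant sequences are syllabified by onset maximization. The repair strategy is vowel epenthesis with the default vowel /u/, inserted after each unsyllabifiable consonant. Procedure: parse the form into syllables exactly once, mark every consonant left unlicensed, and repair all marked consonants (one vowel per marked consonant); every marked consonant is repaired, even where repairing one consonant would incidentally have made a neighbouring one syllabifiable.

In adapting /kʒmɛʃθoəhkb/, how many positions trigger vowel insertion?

The unsyllabifiable consonants are /k/, /k/, /b/; each receives one epenthetic vowel.

3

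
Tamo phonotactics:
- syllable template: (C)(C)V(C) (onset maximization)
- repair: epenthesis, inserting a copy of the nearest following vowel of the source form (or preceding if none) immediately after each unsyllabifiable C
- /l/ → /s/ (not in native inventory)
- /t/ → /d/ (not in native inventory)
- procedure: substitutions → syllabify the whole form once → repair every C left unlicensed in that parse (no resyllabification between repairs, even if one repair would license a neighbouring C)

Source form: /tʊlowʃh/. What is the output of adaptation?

dʊsowʃoho

Substitution: /t/ → /d/, /l/ → /s/, giving /dʊsowʃh/.
Under (C)(C)V(C), the unsyllabifiable consonants are /ʃ/, /h/ (at most one coda consonant is licensed; onsets may contain at most 2 consonants).
Epenthesis after each stranded consonant: /ʃ/ → /ʃo/, /h/ → /ho/.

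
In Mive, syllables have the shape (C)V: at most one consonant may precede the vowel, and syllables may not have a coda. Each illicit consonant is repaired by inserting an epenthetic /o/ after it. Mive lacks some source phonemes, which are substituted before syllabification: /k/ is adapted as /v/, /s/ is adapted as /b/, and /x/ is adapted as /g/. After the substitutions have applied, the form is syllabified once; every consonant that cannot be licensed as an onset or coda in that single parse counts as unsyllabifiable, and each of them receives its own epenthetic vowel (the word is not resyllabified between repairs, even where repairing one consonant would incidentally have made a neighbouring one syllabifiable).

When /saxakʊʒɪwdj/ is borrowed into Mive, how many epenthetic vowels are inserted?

After substitution the input is /bagavʊʒɪwdj/.
The unsyllabifiable consonants are /w/, /d/, /j/; each receives one epenthetic vowel.

3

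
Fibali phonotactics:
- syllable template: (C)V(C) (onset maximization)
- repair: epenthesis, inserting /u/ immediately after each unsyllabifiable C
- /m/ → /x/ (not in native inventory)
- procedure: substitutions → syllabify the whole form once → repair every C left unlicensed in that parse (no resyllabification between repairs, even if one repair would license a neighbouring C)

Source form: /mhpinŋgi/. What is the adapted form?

xuhupinŋugi

Substitution: /m/ → /x/, giving /xhpinŋgi/.
The consonants /x/, /h/, /ŋ/ cannot be parsed into a legal (C)V(C) syllable (at most one coda consonant is licensed; onsets are limited to one consonant).
Each unlicensed consonant becomes the onset of a new syllable: /x/ → /xu/, /h/ → /hu/, /ŋ/ → /ŋu/.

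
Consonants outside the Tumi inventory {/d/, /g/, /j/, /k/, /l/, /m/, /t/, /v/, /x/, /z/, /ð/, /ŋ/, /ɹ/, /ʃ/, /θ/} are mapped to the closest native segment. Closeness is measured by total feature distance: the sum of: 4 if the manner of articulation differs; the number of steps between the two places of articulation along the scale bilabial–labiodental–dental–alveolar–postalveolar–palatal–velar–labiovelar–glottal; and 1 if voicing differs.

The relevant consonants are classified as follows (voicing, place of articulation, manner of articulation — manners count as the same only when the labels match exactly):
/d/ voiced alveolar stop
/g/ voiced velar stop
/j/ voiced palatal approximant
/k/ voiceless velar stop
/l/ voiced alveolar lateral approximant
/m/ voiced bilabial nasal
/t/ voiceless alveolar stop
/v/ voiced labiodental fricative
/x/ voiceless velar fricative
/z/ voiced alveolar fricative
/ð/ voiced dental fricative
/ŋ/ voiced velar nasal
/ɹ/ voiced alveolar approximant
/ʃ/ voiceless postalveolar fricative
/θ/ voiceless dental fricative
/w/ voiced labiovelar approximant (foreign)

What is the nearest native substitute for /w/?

j

/j/ is closest: same manner (approximant), place distance 2 (labiovelar→palatal), same voicing; total 2. Next closest is /ɹ/ at distance 4.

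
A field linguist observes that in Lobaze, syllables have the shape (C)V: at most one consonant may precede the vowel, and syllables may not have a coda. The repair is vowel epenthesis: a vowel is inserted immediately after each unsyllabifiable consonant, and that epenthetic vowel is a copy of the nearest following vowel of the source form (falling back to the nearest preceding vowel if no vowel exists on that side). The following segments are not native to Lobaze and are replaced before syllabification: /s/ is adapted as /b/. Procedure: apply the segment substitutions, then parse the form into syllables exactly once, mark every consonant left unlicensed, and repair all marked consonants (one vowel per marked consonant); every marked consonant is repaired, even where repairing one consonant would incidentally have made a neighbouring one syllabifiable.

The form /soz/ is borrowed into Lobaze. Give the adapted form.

Substitution: /s/ → /b/, giving /boz/.
Syllabifying with onset maximization leaves /z/ stranded (no codas are permitted; onsets are limited to one consonant).
Inserting the epenthetic vowel yields /z/ → /zo/.

bozo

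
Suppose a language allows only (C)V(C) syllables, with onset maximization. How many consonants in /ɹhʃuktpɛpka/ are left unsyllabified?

Syllabifying with onset maximization leaves /ɹ/, /h/, /t/ stranded (at most one coda consonant is licensed; onsets are limited to one consonant).

3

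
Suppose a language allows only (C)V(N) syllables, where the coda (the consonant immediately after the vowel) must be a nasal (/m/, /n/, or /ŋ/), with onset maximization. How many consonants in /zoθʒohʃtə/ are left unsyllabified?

3

The consonants /θ/, /h/, /ʃ/ cannot be parsed into a legal (C)V(N) syllable (only a nasal (/m/, /n/, or /ŋ/) is licensed in coda position; onsets are limited to one consonant).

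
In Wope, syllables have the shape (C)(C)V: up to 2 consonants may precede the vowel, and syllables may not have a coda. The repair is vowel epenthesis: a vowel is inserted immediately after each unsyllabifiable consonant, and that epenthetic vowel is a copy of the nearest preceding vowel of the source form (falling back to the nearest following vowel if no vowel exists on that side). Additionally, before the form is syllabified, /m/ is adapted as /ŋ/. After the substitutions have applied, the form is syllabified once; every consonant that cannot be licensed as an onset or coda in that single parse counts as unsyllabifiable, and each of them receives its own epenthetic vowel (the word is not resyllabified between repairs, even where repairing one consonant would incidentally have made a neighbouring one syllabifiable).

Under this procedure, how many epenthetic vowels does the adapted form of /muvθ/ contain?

After substitution the input is /ŋuvθ/.
The unsyllabifiable consonants are /v/, /θ/; each receives one epenthetic vowel.

2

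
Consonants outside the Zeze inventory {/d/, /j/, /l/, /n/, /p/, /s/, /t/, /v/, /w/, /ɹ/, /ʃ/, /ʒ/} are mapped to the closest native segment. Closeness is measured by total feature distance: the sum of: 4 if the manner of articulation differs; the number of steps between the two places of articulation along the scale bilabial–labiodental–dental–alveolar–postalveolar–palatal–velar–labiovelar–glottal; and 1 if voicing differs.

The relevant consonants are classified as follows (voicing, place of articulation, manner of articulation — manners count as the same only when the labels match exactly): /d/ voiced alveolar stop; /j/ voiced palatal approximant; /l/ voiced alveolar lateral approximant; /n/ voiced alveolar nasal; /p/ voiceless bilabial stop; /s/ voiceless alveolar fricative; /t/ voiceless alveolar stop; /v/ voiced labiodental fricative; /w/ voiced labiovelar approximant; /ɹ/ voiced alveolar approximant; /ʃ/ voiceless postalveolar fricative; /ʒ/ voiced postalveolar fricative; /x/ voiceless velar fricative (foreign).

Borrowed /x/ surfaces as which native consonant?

ʃ

/ʃ/ is closest: same manner (fricative), place distance 2 (velar→postalveolar), same voicing; total 2. Next closest is /s/ at distance 3.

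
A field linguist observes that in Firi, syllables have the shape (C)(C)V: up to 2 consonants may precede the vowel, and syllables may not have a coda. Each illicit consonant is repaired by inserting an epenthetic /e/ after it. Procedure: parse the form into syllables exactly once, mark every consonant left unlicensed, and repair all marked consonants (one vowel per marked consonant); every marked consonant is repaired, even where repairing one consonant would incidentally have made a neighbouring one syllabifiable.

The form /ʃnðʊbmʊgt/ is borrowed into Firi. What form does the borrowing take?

ʃenðʊbmʊgete

Syllabifying with onset maximization leaves /ʃ/, /g/, /t/ stranded (no codas are permitted; onsets may contain at most 2 consonants).
Inserting the epenthetic vowel yields /ʃ/ → /ʃe/, /g/ → /ge/, /t/ → /te/.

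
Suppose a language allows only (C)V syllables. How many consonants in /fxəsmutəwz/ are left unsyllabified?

Under (C)V, the unsyllabifiable consonants are /f/, /s/, /w/, /z/ (no codas are permitted; onsets are limited to one consonant).

4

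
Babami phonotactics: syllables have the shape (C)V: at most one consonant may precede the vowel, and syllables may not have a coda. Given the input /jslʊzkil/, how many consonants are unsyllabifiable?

Syllabifying with onset maximization leaves /j/, /s/, /z/, /l/ stranded (no codas are permitted; onsets are limited to one consonant).

4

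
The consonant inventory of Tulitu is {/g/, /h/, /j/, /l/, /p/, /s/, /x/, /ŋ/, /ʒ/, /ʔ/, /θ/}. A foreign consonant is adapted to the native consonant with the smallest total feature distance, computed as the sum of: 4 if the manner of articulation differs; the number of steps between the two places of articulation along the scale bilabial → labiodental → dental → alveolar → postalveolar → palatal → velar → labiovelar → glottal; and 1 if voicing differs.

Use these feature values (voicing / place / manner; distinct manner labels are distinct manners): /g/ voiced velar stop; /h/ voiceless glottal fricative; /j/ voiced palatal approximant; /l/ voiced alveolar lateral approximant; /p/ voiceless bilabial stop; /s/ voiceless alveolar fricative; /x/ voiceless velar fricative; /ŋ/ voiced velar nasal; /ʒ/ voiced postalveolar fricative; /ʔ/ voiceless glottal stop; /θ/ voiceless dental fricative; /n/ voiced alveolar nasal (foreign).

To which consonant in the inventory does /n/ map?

/ŋ/ is closest: same manner (nasal), place distance 3 (alveolar→velar), same voicing; total 3. Next closest is /l/ at distance 4.

ŋ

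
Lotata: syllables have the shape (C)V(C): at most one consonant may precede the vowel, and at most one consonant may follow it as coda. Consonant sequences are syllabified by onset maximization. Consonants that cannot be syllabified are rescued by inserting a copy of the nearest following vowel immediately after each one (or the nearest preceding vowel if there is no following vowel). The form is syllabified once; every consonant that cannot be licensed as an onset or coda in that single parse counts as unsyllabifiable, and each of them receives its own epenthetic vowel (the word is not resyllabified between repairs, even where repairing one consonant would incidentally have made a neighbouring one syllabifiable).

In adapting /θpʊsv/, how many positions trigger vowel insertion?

2

The unsyllabifiable consonants are /θ/, /v/; each receives one epenthetic vowel.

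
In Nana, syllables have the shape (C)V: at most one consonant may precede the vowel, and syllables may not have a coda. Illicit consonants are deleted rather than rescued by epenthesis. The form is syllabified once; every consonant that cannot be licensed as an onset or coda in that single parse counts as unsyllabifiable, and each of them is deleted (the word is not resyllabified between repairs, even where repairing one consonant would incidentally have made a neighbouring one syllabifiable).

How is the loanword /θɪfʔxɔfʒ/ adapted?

Under (C)V, the unsyllabifiable consonants are /f/, /ʔ/, /f/, /ʒ/ (no codas are permitted; onsets are limited to one consonant).
Deleting the stranded consonants removes /f/, /ʔ/, /f/, /ʒ/.

θɪxɔ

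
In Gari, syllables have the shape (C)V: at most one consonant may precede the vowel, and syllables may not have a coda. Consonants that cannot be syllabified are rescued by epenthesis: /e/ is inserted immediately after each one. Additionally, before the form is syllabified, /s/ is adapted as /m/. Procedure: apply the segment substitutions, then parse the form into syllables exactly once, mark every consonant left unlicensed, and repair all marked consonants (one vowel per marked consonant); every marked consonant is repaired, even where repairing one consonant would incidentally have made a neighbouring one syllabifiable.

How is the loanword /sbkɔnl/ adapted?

Substitution: /s/ → /m/, giving /mbkɔnl/.
The consonants /m/, /b/, /n/, /l/ cannot be parsed into a legal (C)V syllable (no codas are permitted; onsets are limited to one consonant).
Each unlicensed consonant becomes the onset of a new syllable: /m/ → /me/, /b/ → /be/, /n/ → /ne/, /l/ → /le/.

mebekɔnele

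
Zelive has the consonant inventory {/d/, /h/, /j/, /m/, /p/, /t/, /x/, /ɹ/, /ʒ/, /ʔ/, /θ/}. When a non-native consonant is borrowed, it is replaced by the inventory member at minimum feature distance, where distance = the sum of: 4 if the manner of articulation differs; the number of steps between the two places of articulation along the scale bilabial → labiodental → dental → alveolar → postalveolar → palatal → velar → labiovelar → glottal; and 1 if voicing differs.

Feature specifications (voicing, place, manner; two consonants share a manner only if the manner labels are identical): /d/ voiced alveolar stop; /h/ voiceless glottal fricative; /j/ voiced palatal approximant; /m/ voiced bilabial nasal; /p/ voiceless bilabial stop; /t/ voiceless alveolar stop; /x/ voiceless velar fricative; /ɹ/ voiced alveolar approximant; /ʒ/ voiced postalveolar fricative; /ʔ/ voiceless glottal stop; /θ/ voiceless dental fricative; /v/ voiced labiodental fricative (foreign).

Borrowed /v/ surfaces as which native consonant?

/θ/ is closest: same manner (fricative), place distance 1 (labiodental→dental), voicing differs (+1); total 2. Next closest is /ʒ/ at distance 3.

θ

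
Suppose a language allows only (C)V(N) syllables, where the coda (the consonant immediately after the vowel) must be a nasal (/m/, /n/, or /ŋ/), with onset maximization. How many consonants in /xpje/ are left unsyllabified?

2

Under (C)V(N), the unsyllabifiable consonants are /x/, /p/ (only a nasal (/m/, /n/, or /ŋ/) is licensed in coda position; onsets are limited to one consonant).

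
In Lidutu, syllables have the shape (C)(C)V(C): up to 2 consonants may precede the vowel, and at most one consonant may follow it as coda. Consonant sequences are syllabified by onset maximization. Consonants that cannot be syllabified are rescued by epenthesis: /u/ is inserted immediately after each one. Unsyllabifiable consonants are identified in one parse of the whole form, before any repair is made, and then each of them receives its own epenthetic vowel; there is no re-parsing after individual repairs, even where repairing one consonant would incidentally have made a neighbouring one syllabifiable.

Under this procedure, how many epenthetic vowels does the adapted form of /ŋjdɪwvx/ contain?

The unsyllabifiable consonants are /ŋ/, /v/, /x/; each receives one epenthetic vowel.

3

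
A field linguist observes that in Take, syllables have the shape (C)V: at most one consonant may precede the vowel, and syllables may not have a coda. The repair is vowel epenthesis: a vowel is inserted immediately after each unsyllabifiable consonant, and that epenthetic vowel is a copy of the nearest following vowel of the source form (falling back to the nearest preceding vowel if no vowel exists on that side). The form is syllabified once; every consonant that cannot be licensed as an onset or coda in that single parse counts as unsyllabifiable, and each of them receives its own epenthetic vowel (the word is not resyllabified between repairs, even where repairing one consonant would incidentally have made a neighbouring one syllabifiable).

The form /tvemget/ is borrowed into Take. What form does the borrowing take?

Under (C)V, the unsyllabifiable consonants are /t/, /m/, /t/ (no codas are permitted; onsets are limited to one consonant).
Each unlicensed consonant becomes the onset of a new syllable: /t/ → /te/, /m/ → /me/, /t/ → /te/.

tevemegete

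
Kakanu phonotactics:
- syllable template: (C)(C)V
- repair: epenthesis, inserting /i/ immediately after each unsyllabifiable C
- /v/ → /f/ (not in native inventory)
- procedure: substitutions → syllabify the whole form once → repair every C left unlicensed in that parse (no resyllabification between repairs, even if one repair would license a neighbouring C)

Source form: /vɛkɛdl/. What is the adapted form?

Substitution: /v/ → /f/, giving /fɛkɛdl/.
Under (C)(C)V, the unsyllabifiable consonants are /d/, /l/ (no codas are permitted; onsets may contain at most 2 consonants).
Epenthesis after each stranded consonant: /d/ → /di/, /l/ → /li/.

fɛkɛdili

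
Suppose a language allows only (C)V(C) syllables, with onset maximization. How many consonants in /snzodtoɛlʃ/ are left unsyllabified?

3

Under (C)V(C), the unsyllabifiable consonants are /s/, /n/, /ʃ/ (at most one coda consonant is licensed; onsets are limited to one consonant).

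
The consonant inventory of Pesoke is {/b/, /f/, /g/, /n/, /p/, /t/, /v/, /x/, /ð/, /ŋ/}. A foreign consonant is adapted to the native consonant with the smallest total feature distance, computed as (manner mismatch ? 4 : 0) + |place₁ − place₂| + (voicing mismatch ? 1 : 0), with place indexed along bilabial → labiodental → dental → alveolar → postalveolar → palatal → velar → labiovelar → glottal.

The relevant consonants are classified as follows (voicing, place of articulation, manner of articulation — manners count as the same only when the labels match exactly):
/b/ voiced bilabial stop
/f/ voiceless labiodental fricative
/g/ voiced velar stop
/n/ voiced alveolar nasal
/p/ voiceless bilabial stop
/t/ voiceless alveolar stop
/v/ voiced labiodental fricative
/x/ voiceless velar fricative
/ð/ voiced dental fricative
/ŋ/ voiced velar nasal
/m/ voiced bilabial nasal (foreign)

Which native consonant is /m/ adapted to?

/n/ is closest: same manner (nasal), place distance 3 (bilabial→alveolar), same voicing; total 3. Next closest is /b/ at distance 4.

n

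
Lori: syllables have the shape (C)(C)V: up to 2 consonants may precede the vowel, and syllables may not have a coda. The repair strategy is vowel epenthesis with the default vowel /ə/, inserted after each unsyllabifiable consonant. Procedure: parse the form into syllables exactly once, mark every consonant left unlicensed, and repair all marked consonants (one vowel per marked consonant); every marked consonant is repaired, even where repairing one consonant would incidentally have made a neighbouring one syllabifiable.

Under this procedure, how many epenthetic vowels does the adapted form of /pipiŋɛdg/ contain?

2

The unsyllabifiable consonants are /d/, /g/; each receives one epenthetic vowel.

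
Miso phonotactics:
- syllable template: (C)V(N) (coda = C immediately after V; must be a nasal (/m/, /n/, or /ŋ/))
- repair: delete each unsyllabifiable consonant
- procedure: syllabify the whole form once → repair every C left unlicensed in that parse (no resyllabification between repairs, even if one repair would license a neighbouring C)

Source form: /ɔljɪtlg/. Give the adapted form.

ɔjɪ

The consonants /l/, /t/, /l/, /g/ cannot be parsed into a legal (C)V(N) syllable (only a nasal (/m/, /n/, or /ŋ/) is licensed in coda position; onsets are limited to one consonant).
Deleting the stranded consonants removes /l/, /t/, /l/, /g/.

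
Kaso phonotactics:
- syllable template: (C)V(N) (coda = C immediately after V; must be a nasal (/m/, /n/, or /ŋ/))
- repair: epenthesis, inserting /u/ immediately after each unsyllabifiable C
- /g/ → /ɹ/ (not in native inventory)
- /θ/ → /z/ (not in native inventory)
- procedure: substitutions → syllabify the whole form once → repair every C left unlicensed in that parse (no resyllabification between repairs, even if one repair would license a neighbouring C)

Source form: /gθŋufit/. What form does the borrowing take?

ɹuzuŋufitu

Substitution: /g/ → /ɹ/, /θ/ → /z/, giving /ɹzŋufit/.
Under (C)V(N), the unsyllabifiable consonants are /ɹ/, /z/, /t/ (only a nasal (/m/, /n/, or /ŋ/) is licensed in coda position; onsets are limited to one consonant).
Each unlicensed consonant becomes the onset of a new syllable: /ɹ/ → /ɹu/, /z/ → /zu/, /t/ → /tu/.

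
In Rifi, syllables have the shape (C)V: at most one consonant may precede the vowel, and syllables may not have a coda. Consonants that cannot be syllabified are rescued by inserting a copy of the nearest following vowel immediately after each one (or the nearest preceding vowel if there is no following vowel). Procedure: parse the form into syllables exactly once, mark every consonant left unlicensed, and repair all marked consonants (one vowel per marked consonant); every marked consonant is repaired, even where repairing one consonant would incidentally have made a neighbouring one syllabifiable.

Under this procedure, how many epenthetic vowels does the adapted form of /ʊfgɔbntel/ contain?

The unsyllabifiable consonants are /f/, /b/, /n/, /l/; each receives one epenthetic vowel.

4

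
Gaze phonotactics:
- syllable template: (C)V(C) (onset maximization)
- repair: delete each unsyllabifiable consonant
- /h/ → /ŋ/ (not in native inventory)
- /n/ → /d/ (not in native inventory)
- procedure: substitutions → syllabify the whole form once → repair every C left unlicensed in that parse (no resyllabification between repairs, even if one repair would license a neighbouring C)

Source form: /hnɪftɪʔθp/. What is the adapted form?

Substitution: /h/ → /ŋ/, /n/ → /d/, giving /ŋdɪftɪʔθp/.
Under (C)V(C), the unsyllabifiable consonants are /ŋ/, /θ/, /p/ (at most one coda consonant is licensed; onsets are limited to one consonant).
Deletion applies to /ŋ/, /θ/, /p/.

dɪftɪʔ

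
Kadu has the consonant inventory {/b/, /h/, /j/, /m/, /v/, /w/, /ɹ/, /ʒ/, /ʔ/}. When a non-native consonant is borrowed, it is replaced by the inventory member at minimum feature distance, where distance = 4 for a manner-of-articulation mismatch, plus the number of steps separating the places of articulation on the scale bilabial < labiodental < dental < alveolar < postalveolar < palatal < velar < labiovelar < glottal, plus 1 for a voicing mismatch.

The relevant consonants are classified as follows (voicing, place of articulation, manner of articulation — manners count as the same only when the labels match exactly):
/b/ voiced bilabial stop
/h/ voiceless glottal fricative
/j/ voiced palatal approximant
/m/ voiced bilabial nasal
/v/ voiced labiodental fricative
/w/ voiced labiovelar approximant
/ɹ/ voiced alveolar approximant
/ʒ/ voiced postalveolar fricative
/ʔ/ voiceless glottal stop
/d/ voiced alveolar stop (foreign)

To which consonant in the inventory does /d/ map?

/b/ is closest: same manner (stop), place distance 3 (alveolar→bilabial), same voicing; total 3. Next closest is /ɹ/ at distance 4.

b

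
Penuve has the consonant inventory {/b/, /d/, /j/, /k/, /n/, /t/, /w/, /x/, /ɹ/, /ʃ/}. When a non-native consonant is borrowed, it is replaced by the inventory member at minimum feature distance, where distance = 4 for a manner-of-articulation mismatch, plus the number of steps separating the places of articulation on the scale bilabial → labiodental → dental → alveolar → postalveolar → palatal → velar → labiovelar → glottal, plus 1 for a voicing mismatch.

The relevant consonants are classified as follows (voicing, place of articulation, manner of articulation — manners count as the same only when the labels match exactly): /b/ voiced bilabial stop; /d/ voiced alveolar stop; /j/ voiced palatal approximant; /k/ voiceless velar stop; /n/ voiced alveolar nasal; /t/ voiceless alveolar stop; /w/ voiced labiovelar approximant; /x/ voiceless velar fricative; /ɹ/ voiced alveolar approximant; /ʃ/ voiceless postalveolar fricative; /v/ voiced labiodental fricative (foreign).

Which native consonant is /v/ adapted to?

ʃ

/ʃ/ is closest: same manner (fricative), place distance 3 (labiodental→postalveolar), voicing differs (+1); total 4. Next closest is /b/ at distance 5.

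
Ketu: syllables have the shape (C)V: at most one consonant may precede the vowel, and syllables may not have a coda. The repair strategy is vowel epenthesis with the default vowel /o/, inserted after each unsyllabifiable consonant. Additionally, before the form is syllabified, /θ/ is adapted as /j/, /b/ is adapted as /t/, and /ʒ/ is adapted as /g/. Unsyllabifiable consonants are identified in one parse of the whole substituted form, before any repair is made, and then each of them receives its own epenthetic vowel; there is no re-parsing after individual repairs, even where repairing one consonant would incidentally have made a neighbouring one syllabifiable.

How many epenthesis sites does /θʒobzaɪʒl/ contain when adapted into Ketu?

After substitution the input is /jgotzaɪgl/.
The unsyllabifiable consonants are /j/, /t/, /g/, /l/; each receives one epenthetic vowel.

4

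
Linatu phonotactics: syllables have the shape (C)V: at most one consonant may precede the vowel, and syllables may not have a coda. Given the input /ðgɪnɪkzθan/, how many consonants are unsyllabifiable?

4

The consonants /ð/, /k/, /z/, /n/ cannot be parsed into a legal (C)V syllable (no codas are permitted; onsets are limited to one consonant).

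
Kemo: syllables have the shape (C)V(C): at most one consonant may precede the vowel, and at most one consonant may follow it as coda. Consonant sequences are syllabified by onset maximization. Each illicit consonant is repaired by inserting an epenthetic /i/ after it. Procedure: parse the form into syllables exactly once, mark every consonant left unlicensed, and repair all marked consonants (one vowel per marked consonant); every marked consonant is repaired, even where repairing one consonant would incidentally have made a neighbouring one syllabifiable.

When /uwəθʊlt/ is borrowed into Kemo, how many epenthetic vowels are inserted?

1

The unsyllabifiable consonants are /t/; each receives one epenthetic vowel.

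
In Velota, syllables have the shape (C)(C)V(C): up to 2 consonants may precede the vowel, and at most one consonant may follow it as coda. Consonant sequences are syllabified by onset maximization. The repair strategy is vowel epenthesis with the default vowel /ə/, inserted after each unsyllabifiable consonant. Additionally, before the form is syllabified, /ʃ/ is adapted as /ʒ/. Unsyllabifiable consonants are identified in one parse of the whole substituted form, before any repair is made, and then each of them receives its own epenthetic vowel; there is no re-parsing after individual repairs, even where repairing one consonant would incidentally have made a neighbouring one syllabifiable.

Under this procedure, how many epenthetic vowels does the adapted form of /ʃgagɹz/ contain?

After substitution the input is /ʒgagɹz/.
The unsyllabifiable consonants are /ɹ/, /z/; each receives one epenthetic vowel.

2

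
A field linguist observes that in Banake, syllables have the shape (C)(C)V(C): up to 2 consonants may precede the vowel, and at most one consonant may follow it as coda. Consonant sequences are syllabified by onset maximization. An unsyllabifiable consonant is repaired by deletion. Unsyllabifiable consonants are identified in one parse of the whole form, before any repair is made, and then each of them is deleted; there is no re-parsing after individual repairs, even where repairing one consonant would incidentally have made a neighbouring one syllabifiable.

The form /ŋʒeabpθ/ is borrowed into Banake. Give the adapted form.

ŋʒeab

The consonants /p/, /θ/ cannot be parsed into a legal (C)(C)V(C) syllable (at most one coda consonant is licensed; onsets may contain at most 2 consonants).
Deleting the stranded consonants removes /p/, /θ/.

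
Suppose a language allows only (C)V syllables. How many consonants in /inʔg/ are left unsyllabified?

Syllabifying with onset maximization leaves /n/, /ʔ/, /g/ stranded (no codas are permitted; onsets are limited to one consonant).

3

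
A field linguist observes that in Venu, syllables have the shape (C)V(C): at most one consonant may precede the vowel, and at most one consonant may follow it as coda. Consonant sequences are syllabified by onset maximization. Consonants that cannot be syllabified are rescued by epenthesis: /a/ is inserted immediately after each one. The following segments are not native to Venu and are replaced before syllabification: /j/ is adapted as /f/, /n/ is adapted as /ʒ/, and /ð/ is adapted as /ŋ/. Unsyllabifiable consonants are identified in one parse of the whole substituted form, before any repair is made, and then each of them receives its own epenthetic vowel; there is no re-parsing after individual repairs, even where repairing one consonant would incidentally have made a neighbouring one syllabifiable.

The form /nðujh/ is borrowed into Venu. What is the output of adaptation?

Substitution: /n/ → /ʒ/, /ð/ → /ŋ/, /j/ → /f/, giving /ʒŋufh/.
Syllabifying with onset maximization leaves /ʒ/, /h/ stranded (at most one coda consonant is licensed; onsets are limited to one consonant).
Epenthesis after each stranded consonant: /ʒ/ → /ʒa/, /h/ → /ha/.

ʒaŋufha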